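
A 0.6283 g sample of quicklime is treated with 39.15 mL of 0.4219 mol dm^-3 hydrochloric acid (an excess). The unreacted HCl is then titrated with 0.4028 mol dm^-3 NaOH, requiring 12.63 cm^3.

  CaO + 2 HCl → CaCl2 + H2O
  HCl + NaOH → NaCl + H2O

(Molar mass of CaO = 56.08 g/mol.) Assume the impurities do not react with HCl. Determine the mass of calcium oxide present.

n(HCl) added = 0.03915 × 0.4219 = 0.01652 mol
n(NaOH) used in back-titration = 0.01263 × 0.4028 = 5.087 × 10^-3 mol
n(HCl) left over = 5.087 × 10^-3 mol (1:1 ratio)
n(HCl) consumed by analyte = 0.01652 − 5.087 × 10^-3 = 0.01143 mol
From the 1:2 ratio, n(CaO) = 1/2 × 0.01143 = 5.715 × 10^-3 mol
mass of CaO = 5.715 × 10^-3 × 56.08 = 0.3205 g

0.3205 g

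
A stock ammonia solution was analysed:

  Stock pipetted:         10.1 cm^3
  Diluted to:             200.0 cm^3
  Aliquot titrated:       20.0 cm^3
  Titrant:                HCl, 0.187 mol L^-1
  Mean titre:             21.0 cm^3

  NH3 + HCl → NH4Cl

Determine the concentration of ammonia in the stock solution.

n(HCl) = 0.0210 × 0.187 = 3.93 × 10^-3 mol
n(NH3) in the aliquot = 3.93 × 10^-3 mol (1:1 ratio)
[NH3]_dilute = 3.93 × 10^-3 / 0.0200 = 0.196 mol/L
Dilution factor = 200.0 / 10.1 = 19.80
[NH3]_stock = 0.196 × 19.80 = 3.89 mol/L

3.89 mol/L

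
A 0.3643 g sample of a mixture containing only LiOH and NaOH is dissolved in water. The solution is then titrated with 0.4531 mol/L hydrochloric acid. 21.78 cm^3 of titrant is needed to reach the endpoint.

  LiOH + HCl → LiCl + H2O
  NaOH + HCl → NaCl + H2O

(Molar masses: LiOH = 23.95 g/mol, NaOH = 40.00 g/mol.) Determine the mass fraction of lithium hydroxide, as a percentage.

n(HCl) = 0.02178 × 0.4531 = 9.869 × 10^-3 mol
Let x = n(LiOH), y = n(NaOH).
Titrant: 1x + 1y = 9.869 × 10^-3;  mass: 23.95x + 40.00y = 0.3643
Solving, x = 1.897 × 10^-3 mol, y = 7.972 × 10^-3 mol
mass of LiOH = 1.897 × 10^-3 × 23.95 = 0.04542 g
% LiOH = 0.04542 / 0.3643 × 100 = 12.47 %

12.47 %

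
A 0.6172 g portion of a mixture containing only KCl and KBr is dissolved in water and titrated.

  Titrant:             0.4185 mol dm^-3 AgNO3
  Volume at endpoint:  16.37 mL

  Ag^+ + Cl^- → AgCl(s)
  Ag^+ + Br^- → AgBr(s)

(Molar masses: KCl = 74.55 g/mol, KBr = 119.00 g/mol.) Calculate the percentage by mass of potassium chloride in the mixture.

n(AgNO3) = 0.01637 × 0.4185 = 6.851 × 10^-3 mol
Let x = n(KCl), y = n(KBr).
Titrant: 1x + 1y = 6.851 × 10^-3;  mass: 74.55x + 119.00y = 0.6172
Solving, x = 4.456 × 10^-3 mol, y = 2.395 × 10^-3 mol
mass of KCl = 4.456 × 10^-3 × 74.55 = 0.3322 g
% KCl = 0.3322 / 0.6172 × 100 = 53.82 %

53.82 %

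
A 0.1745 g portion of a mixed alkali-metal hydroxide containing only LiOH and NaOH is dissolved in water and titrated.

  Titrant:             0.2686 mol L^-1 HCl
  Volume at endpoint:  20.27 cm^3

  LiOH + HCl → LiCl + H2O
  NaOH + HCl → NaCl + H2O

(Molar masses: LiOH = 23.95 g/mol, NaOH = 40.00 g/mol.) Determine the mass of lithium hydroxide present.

0.06458 g

n(HCl) = 0.02027 × 0.2686 = 5.445 × 10^-3 mol
Let x = n(LiOH), y = n(NaOH).
Titrant: 1x + 1y = 5.445 × 10^-3;  mass: 23.95x + 40.00y = 0.1745
Solving, x = 2.697 × 10^-3 mol, y = 2.748 × 10^-3 mol
mass of LiOH = 2.697 × 10^-3 × 23.95 = 0.06458 g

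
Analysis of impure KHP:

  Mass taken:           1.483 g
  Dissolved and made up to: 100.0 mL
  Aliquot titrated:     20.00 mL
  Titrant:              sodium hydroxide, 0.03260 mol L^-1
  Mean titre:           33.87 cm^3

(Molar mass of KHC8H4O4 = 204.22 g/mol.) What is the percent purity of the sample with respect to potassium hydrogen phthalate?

76.03 %

KHC8H4O4 + NaOH → KNaC8H4O4 + H2O
n(NaOH) per titration = 0.03387 × 0.03260 = 1.104 × 10^-3 mol
n(KHC8H4O4) in each aliquot = 1.104 × 10^-3 mol (1:1 ratio)
n(KHC8H4O4) in the whole flask = 1.104 × 10^-3 × 100.0/20.00 = 5.521 × 10^-3 mol
mass of KHC8H4O4 = 5.521 × 10^-3 × 204.22 = 1.127 g
% KHC8H4O4 = 1.127 / 1.483 × 100 = 76.03 %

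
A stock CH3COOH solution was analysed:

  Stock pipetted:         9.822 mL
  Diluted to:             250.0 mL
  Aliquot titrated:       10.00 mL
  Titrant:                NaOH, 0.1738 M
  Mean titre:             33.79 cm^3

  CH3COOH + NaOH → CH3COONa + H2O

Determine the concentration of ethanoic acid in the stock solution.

14.95 M

n(NaOH) = 0.03379 × 0.1738 = 5.873 × 10^-3 mol
n(CH3COOH) in the aliquot = 5.873 × 10^-3 mol (1:1 ratio)
[CH3COOH]_dilute = 5.873 × 10^-3 / 0.01000 = 0.5873 mol/L
Dilution factor = 250.0 / 9.822 = 25.45
[CH3COOH]_stock = 0.5873 × 25.45 = 14.95 mol/L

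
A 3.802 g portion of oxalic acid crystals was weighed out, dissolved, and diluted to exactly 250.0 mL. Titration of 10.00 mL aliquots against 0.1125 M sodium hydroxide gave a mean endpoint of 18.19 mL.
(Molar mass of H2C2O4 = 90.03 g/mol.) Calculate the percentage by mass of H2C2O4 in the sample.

H2C2O4 + 2 NaOH → Na2C2O4 + 2 H2O
n(NaOH) per titration = 0.01819 × 0.1125 = 2.046 × 10^-3 mol
From the 1:2 ratio, n(H2C2O4) in each aliquot = 1/2 × 2.046 × 10^-3 = 1.023 × 10^-3 mol
n(H2C2O4) in the whole flask = 1.023 × 10^-3 × 250.0/10.00 = 0.02558 mol
mass of H2C2O4 = 0.02558 × 90.03 = 2.303 g
% H2C2O4 = 2.303 / 3.802 × 100 = 60.57 %

60.57 %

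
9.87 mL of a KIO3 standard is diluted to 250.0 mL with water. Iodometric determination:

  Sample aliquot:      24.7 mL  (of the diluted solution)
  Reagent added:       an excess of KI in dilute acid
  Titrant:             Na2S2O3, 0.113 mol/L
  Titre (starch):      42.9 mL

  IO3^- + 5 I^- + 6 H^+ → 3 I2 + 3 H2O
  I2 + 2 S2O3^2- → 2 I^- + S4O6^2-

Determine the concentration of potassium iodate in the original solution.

n(S2O3^2-) = 0.0429 × 0.113 = 4.85 × 10^-3 mol
n(I2) = n(S2O3^2-)/2 = 2.42 × 10^-3 mol
From the 1:3 ratio, n(IO3^-) in the aliquot = 1/3 × 2.42 × 10^-3 = 8.08 × 10^-4 mol
[IO3^-]_dilute = 8.08 × 10^-4 / 0.0247 = 0.0327 mol/L
[IO3^-]_original = 0.0327 × 250.0/9.87 = 0.829 mol/L

0.829 mol/L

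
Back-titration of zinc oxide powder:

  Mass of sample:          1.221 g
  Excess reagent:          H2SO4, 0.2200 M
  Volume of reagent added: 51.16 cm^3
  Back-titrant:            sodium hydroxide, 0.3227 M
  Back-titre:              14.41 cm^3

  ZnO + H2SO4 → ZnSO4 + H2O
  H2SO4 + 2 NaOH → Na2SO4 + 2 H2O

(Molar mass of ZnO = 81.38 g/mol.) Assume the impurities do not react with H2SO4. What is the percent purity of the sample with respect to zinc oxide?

59.52 %

n(H2SO4) added = 0.05116 × 0.2200 = 0.01126 mol
n(NaOH) used in back-titration = 0.01441 × 0.3227 = 4.650 × 10^-3 mol
From the 1:2 ratio, n(H2SO4) left over = 1/2 × 4.650 × 10^-3 = 2.325 × 10^-3 mol
n(H2SO4) consumed by analyte = 0.01126 − 2.325 × 10^-3 = 8.930 × 10^-3 mol
n(ZnO) = 8.930 × 10^-3 mol (1:1 ratio)
mass of ZnO = 8.930 × 10^-3 × 81.38 = 0.7267 g
% ZnO = 0.7267 / 1.221 × 100 = 59.52 %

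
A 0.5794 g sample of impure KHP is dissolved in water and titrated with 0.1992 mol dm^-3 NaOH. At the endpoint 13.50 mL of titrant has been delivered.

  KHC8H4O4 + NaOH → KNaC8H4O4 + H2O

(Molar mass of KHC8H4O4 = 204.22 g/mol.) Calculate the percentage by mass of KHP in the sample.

n(NaOH) = 0.01350 L × 0.1992 mol/L = 2.689 × 10^-3 mol
n(KHC8H4O4) = 2.689 × 10^-3 mol (1:1 ratio)
mass of KHC8H4O4 = 2.689 × 10^-3 × 204.22 g/mol = 0.5492 g
% KHC8H4O4 = 0.5492 / 0.5794 × 100 = 94.79 %

94.79 %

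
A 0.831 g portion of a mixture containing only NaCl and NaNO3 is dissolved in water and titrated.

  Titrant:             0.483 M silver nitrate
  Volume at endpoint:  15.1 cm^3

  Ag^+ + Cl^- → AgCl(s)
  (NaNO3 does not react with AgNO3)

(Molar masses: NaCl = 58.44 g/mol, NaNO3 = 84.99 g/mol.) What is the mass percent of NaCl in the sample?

51.3 %

n(AgNO3) = 0.0151 × 0.483 = 7.29 × 10^-3 mol
Let x = n(NaCl), y = n(NaNO3).
Titrant: 1x = 7.29 × 10^-3;  mass: 58.44x + 84.99y = 0.831
Solving, x = 7.29 × 10^-3 mol, y = 4.76 × 10^-3 mol
mass of NaCl = 7.29 × 10^-3 × 58.44 = 0.426 g
% NaCl = 0.426 / 0.831 × 100 = 51.3 %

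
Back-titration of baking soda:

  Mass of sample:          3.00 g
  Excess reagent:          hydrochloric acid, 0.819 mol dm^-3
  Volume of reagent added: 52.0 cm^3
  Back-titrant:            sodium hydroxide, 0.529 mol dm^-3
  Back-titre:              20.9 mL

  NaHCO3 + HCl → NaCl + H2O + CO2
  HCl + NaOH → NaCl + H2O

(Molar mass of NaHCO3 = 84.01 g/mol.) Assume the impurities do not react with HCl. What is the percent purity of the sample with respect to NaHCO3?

n(HCl) added = 0.0520 × 0.819 = 0.0426 mol
n(NaOH) used in back-titration = 0.0209 × 0.529 = 0.0111 mol
n(HCl) left over = 0.0111 mol (1:1 ratio)
n(HCl) consumed by analyte = 0.0426 − 0.0111 = 0.0315 mol
n(NaHCO3) = 0.0315 mol (1:1 ratio)
mass of NaHCO3 = 0.0315 × 84.01 = 2.65 g
% NaHCO3 = 2.65 / 3.00 × 100 = 88.3 %

88.3 %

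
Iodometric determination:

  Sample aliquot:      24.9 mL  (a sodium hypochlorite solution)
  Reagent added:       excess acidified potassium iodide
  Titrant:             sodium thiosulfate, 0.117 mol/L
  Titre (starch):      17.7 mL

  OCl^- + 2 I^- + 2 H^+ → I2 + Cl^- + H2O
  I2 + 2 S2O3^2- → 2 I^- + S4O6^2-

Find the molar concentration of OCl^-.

n(S2O3^2-) = 0.0177 × 0.117 = 2.07 × 10^-3 mol
n(I2) = n(S2O3^2-)/2 = 1.04 × 10^-3 mol
n(OCl^-) in the aliquot = 1.04 × 10^-3 mol (1:1 ratio)
[OCl^-] = 1.04 × 10^-3 / 0.0249 = 0.0416 mol/L

0.0416 mol/L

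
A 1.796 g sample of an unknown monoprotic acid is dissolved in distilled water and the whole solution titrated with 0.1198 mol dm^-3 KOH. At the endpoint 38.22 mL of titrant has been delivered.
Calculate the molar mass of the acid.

n(KOH) = 0.03822 L × 0.1198 mol/L = 4.579 × 10^-3 mol
n(HA) = 4.579 × 10^-3 mol (1:1 ratio)
M = m / n = 1.796 g / 4.579 × 10^-3 mol = 392.2 g/mol

392.2 g/mol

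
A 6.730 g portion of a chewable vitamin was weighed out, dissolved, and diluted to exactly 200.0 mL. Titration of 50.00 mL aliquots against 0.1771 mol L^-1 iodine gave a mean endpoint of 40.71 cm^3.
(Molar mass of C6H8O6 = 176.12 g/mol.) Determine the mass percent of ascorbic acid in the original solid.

C6H8O6 + I2 → C6H6O6 + 2 HI
n(I2) per titration = 0.04071 × 0.1771 = 7.210 × 10^-3 mol
n(C6H8O6) in each aliquot = 7.210 × 10^-3 mol (1:1 ratio)
n(C6H8O6) in the whole flask = 7.210 × 10^-3 × 200.0/50.00 = 0.02884 mol
mass of C6H8O6 = 0.02884 × 176.12 = 5.079 g
% C6H8O6 = 5.079 / 6.730 × 100 = 75.47 %

75.47 %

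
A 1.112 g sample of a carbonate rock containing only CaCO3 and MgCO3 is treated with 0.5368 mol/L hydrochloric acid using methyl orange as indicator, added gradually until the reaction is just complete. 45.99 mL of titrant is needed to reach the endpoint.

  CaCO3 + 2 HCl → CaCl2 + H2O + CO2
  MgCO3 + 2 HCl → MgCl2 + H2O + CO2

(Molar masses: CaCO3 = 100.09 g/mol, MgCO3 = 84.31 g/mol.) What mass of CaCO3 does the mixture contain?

0.4523 g

n(HCl) = 0.04599 × 0.5368 = 0.02469 mol
Let x = n(CaCO3), y = n(MgCO3).
Titrant: 2x + 2y = 0.02469;  mass: 100.09x + 84.31y = 1.112
Solving, x = 4.518 × 10^-3 mol, y = 7.825 × 10^-3 mol
mass of CaCO3 = 4.518 × 10^-3 × 100.09 = 0.4523 g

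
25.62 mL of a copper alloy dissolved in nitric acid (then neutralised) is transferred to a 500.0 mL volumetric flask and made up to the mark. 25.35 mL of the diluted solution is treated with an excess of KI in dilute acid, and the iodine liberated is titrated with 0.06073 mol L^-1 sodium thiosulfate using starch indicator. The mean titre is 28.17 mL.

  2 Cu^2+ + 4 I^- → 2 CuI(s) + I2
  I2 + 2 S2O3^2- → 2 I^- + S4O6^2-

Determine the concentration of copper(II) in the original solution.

1.317 mol/L

n(S2O3^2-) = 0.02817 × 0.06073 = 1.711 × 10^-3 mol
n(I2) = n(S2O3^2-)/2 = 8.554 × 10^-4 mol
From the 2:1 ratio, n(Cu2+) in the aliquot = 2/1 × 8.554 × 10^-4 = 1.711 × 10^-3 mol
[Cu2+]_dilute = 1.711 × 10^-3 / 0.02535 = 0.06749 mol/L
[Cu2+]_original = 0.06749 × 500.0/25.62 = 1.317 mol/L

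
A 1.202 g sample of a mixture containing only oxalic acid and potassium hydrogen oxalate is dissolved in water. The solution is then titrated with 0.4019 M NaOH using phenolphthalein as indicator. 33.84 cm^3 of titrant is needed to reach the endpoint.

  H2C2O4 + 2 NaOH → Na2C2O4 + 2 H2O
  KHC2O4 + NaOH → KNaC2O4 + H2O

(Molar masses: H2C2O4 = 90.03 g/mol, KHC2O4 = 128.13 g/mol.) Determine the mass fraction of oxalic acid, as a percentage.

24.36 %

n(NaOH) = 0.03384 × 0.4019 = 0.01360 mol
Let x = n(H2C2O4), y = n(KHC2O4).
Titrant: 2x + 1y = 0.01360;  mass: 90.03x + 128.13y = 1.202
Solving, x = 3.252 × 10^-3 mol, y = 7.096 × 10^-3 mol
mass of H2C2O4 = 3.252 × 10^-3 × 90.03 = 0.2928 g
% H2C2O4 = 0.2928 / 1.202 × 100 = 24.36 %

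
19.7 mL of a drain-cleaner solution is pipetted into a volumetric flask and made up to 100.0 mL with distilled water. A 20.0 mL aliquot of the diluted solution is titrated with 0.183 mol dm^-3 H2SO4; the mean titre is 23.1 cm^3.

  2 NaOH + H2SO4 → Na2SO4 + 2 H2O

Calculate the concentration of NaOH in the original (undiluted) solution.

n(H2SO4) = 0.0231 × 0.183 = 4.23 × 10^-3 mol
From the 2:1 ratio, n(NaOH) in the aliquot = 2/1 × 4.23 × 10^-3 = 8.45 × 10^-3 mol
[NaOH]_dilute = 8.45 × 10^-3 / 0.0200 = 0.423 mol/L
Dilution factor = 100.0 / 19.7 = 5.076
[NaOH]_stock = 0.423 × 5.076 = 2.15 mol/L

2.15 mol/L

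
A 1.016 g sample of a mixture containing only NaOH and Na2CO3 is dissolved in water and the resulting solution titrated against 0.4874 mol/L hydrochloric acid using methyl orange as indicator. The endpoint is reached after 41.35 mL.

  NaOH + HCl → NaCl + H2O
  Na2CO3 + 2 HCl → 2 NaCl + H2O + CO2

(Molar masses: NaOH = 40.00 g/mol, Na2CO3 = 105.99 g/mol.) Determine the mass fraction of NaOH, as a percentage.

15.77 %

n(HCl) = 0.04135 × 0.4874 = 0.02015 mol
Let x = n(NaOH), y = n(Na2CO3).
Titrant: 1x + 2y = 0.02015;  mass: 40.00x + 105.99y = 1.016
Solving, x = 4.006 × 10^-3 mol, y = 8.074 × 10^-3 mol
mass of NaOH = 4.006 × 10^-3 × 40.00 = 0.1602 g
% NaOH = 0.1602 / 1.016 × 100 = 15.77 %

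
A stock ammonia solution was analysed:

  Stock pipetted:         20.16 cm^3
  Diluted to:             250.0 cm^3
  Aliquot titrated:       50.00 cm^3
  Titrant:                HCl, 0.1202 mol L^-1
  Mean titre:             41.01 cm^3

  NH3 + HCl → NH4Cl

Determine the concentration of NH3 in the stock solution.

n(HCl) = 0.04101 × 0.1202 = 4.929 × 10^-3 mol
n(NH3) in the aliquot = 4.929 × 10^-3 mol (1:1 ratio)
[NH3]_dilute = 4.929 × 10^-3 / 0.05000 = 0.09859 mol/L
Dilution factor = 250.0 / 20.16 = 12.40
[NH3]_stock = 0.09859 × 12.40 = 1.223 mol/L

1.223 mol/L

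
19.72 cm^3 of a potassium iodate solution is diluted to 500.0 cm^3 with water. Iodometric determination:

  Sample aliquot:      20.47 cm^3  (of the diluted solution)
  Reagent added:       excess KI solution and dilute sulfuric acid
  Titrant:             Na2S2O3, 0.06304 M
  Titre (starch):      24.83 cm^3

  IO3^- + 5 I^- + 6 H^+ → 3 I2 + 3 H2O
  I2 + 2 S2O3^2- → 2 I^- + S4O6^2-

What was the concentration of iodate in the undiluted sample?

0.3231 M

n(S2O3^2-) = 0.02483 × 0.06304 = 1.565 × 10^-3 mol
n(I2) = n(S2O3^2-)/2 = 7.826 × 10^-4 mol
From the 1:3 ratio, n(IO3^-) in the aliquot = 1/3 × 7.826 × 10^-4 = 2.609 × 10^-4 mol
[IO3^-]_dilute = 2.609 × 10^-4 / 0.02047 = 0.01274 mol/L
[IO3^-]_original = 0.01274 × 500.0/19.72 = 0.3231 mol/L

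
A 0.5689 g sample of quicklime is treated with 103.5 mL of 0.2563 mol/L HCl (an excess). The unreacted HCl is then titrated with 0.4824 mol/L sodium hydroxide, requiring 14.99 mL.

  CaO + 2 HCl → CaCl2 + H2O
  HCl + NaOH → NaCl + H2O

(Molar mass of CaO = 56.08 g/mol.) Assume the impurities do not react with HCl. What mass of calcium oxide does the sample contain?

n(HCl) added = 0.1035 × 0.2563 = 0.02653 mol
n(NaOH) used in back-titration = 0.01499 × 0.4824 = 7.231 × 10^-3 mol
n(HCl) left over = 7.231 × 10^-3 mol (1:1 ratio)
n(HCl) consumed by analyte = 0.02653 − 7.231 × 10^-3 = 0.01930 mol
From the 1:2 ratio, n(CaO) = 1/2 × 0.01930 = 9.648 × 10^-3 mol
mass of CaO = 9.648 × 10^-3 × 56.08 = 0.5411 g

0.5411 g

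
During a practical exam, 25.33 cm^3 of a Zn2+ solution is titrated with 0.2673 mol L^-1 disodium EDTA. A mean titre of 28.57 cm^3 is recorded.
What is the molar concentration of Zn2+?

Zn^2+ + EDTA^4- → [Zn(EDTA)]^2-
n(EDTA) = 0.02857 L × 0.2673 mol/L = 7.637 × 10^-3 mol
n(Zn2+) = 7.637 × 10^-3 mol (1:1 mole ratio)
[Zn2+] = 7.637 × 10^-3 mol / 0.02533 L = 0.3015 mol/L

0.3015 mol/L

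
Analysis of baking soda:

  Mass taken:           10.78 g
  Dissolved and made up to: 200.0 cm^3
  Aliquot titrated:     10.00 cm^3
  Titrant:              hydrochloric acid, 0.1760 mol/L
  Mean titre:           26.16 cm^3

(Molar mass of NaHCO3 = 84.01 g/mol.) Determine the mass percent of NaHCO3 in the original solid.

71.76 %

NaHCO3 + HCl → NaCl + H2O + CO2
n(HCl) per titration = 0.02616 × 0.1760 = 4.604 × 10^-3 mol
n(NaHCO3) in each aliquot = 4.604 × 10^-3 mol (1:1 ratio)
n(NaHCO3) in the whole flask = 4.604 × 10^-3 × 200.0/10.00 = 0.09208 mol
mass of NaHCO3 = 0.09208 × 84.01 = 7.736 g
% NaHCO3 = 7.736 / 10.78 × 100 = 71.76 %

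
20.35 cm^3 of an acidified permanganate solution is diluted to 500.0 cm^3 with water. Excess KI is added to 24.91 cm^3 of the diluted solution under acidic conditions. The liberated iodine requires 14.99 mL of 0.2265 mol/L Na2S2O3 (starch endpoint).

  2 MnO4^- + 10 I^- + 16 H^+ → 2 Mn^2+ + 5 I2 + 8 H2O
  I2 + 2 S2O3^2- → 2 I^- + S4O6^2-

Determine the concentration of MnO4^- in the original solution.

n(S2O3^2-) = 0.01499 × 0.2265 = 3.395 × 10^-3 mol
n(I2) = n(S2O3^2-)/2 = 1.698 × 10^-3 mol
From the 2:5 ratio, n(MnO4^-) in the aliquot = 2/5 × 1.698 × 10^-3 = 6.790 × 10^-4 mol
[MnO4^-]_dilute = 6.790 × 10^-4 / 0.02491 = 0.02726 mol/L
[MnO4^-]_original = 0.02726 × 500.0/20.35 = 0.6698 mol/L

0.6698 mol/L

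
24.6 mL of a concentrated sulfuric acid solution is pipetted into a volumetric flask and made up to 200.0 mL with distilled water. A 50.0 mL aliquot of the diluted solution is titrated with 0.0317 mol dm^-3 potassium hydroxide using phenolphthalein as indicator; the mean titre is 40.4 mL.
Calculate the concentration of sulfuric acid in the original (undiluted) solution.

0.104 mol/L

H2SO4 + 2 KOH → K2SO4 + 2 H2O
n(KOH) = 0.0404 × 0.0317 = 1.28 × 10^-3 mol
From the 1:2 ratio, n(H2SO4) in the aliquot = 1/2 × 1.28 × 10^-3 = 6.40 × 10^-4 mol
[H2SO4]_dilute = 6.40 × 10^-4 / 0.0500 = 0.0128 mol/L
Dilution factor = 200.0 / 24.6 = 8.130
[H2SO4]_stock = 0.0128 × 8.130 = 0.104 mol/L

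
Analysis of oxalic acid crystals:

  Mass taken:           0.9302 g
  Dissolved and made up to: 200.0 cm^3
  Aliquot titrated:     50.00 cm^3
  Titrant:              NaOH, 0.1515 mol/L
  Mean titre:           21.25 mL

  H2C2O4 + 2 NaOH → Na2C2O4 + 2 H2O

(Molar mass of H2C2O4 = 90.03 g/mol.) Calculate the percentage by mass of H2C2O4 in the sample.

n(NaOH) per titration = 0.02125 × 0.1515 = 3.219 × 10^-3 mol
From the 1:2 ratio, n(H2C2O4) in each aliquot = 1/2 × 3.219 × 10^-3 = 1.610 × 10^-3 mol
n(H2C2O4) in the whole flask = 1.610 × 10^-3 × 200.0/50.00 = 6.439 × 10^-3 mol
mass of H2C2O4 = 6.439 × 10^-3 × 90.03 = 0.5797 g
% H2C2O4 = 0.5797 / 0.9302 × 100 = 62.32 %

62.32 %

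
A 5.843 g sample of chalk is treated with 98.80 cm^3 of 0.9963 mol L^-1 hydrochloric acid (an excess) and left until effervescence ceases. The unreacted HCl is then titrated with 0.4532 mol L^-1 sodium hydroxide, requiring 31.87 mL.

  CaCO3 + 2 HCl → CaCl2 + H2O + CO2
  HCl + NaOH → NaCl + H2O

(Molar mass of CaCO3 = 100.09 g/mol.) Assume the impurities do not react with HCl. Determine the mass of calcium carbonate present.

4.203 g

n(HCl) added = 0.09880 × 0.9963 = 0.09843 mol
n(NaOH) used in back-titration = 0.03187 × 0.4532 = 0.01444 mol
n(HCl) left over = 0.01444 mol (1:1 ratio)
n(HCl) consumed by analyte = 0.09843 − 0.01444 = 0.08399 mol
From the 1:2 ratio, n(CaCO3) = 1/2 × 0.08399 = 0.04200 mol
mass of CaCO3 = 0.04200 × 100.09 = 4.203 g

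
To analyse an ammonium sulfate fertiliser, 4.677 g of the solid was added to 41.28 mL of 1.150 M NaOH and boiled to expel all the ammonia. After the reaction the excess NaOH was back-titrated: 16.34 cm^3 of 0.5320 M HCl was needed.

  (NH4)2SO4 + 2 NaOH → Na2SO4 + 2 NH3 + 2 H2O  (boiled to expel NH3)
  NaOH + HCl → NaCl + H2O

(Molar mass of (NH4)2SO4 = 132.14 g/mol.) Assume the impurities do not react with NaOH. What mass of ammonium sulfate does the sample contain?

n(NaOH) added = 0.04128 × 1.150 = 0.04747 mol
n(HCl) used in back-titration = 0.01634 × 0.5320 = 8.693 × 10^-3 mol
n(NaOH) left over = 8.693 × 10^-3 mol (1:1 ratio)
n(NaOH) consumed by analyte = 0.04747 − 8.693 × 10^-3 = 0.03878 mol
From the 1:2 ratio, n((NH4)2SO4) = 1/2 × 0.03878 = 0.01939 mol
mass of (NH4)2SO4 = 0.01939 × 132.14 = 2.562 g

2.562 g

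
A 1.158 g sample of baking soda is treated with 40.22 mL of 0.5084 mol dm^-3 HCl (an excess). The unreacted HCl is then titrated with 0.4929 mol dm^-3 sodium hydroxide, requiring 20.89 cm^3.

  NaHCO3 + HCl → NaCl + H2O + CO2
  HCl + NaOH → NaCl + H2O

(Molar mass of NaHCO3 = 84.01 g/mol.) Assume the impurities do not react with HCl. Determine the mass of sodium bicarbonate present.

n(HCl) added = 0.04022 × 0.5084 = 0.02045 mol
n(NaOH) used in back-titration = 0.02089 × 0.4929 = 0.01030 mol
n(HCl) left over = 0.01030 mol (1:1 ratio)
n(HCl) consumed by analyte = 0.02045 − 0.01030 = 0.01015 mol
n(NaHCO3) = 0.01015 mol (1:1 ratio)
mass of NaHCO3 = 0.01015 × 84.01 = 0.8528 g

0.8528 g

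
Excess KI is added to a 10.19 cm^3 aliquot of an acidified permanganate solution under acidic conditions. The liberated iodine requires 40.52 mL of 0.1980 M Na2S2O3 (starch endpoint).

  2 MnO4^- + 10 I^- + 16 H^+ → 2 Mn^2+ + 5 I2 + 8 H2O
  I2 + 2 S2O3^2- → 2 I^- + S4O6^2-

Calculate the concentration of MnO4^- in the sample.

n(S2O3^2-) = 0.04052 × 0.1980 = 8.023 × 10^-3 mol
n(I2) = n(S2O3^2-)/2 = 4.011 × 10^-3 mol
From the 2:5 ratio, n(MnO4^-) in the aliquot = 2/5 × 4.011 × 10^-3 = 1.605 × 10^-3 mol
[MnO4^-] = 1.605 × 10^-3 / 0.01019 = 0.1575 mol/L

0.1575 M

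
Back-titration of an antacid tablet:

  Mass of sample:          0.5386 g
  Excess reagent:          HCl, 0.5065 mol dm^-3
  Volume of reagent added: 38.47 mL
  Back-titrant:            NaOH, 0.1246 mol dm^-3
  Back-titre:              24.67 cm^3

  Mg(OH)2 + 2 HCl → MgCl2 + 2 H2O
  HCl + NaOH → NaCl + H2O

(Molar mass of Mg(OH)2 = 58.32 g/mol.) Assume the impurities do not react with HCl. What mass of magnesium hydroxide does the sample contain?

n(HCl) added = 0.03847 × 0.5065 = 0.01949 mol
n(NaOH) used in back-titration = 0.02467 × 0.1246 = 3.074 × 10^-3 mol
n(HCl) left over = 3.074 × 10^-3 mol (1:1 ratio)
n(HCl) consumed by analyte = 0.01949 − 3.074 × 10^-3 = 0.01641 mol
From the 1:2 ratio, n(Mg(OH)2) = 1/2 × 0.01641 = 8.206 × 10^-3 mol
mass of Mg(OH)2 = 8.206 × 10^-3 × 58.32 = 0.4785 g

0.4785 g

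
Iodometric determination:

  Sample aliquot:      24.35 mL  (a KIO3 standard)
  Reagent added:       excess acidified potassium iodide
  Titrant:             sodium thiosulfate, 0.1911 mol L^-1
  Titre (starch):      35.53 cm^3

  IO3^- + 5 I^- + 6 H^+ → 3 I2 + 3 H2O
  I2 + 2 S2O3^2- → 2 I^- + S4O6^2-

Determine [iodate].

0.04647 mol/L

n(S2O3^2-) = 0.03553 × 0.1911 = 6.790 × 10^-3 mol
n(I2) = n(S2O3^2-)/2 = 3.395 × 10^-3 mol
From the 1:3 ratio, n(IO3^-) in the aliquot = 1/3 × 3.395 × 10^-3 = 1.132 × 10^-3 mol
[IO3^-] = 1.132 × 10^-3 / 0.02435 = 0.04647 mol/L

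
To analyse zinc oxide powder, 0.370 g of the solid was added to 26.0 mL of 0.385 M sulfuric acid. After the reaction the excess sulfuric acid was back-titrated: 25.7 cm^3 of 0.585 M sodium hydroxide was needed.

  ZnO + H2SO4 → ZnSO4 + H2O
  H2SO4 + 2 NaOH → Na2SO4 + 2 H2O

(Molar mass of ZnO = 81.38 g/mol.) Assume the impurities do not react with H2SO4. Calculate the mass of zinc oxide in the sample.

n(H2SO4) added = 0.0260 × 0.385 = 0.0100 mol
n(NaOH) used in back-titration = 0.0257 × 0.585 = 0.0150 mol
From the 1:2 ratio, n(H2SO4) left over = 1/2 × 0.0150 = 7.52 × 10^-3 mol
n(H2SO4) consumed by analyte = 0.0100 − 7.52 × 10^-3 = 2.49 × 10^-3 mol
n(ZnO) = 2.49 × 10^-3 mol (1:1 ratio)
mass of ZnO = 2.49 × 10^-3 × 81.38 = 0.203 g

0.203 g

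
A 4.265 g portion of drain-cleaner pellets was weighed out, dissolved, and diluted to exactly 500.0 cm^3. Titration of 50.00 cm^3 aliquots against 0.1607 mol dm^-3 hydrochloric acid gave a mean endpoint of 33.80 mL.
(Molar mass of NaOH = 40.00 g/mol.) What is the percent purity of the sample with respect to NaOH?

50.94 %

NaOH + HCl → NaCl + H2O
n(HCl) per titration = 0.03380 × 0.1607 = 5.432 × 10^-3 mol
n(NaOH) in each aliquot = 5.432 × 10^-3 mol (1:1 ratio)
n(NaOH) in the whole flask = 5.432 × 10^-3 × 500.0/50.00 = 0.05432 mol
mass of NaOH = 0.05432 × 40.00 = 2.173 g
% NaOH = 2.173 / 4.265 × 100 = 50.94 %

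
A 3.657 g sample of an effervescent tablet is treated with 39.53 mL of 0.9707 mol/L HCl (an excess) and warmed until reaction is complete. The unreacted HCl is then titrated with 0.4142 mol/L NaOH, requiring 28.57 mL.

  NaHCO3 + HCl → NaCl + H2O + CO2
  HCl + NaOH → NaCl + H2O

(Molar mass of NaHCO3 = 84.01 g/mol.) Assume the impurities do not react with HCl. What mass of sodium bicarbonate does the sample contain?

n(HCl) added = 0.03953 × 0.9707 = 0.03837 mol
n(NaOH) used in back-titration = 0.02857 × 0.4142 = 0.01183 mol
n(HCl) left over = 0.01183 mol (1:1 ratio)
n(HCl) consumed by analyte = 0.03837 − 0.01183 = 0.02654 mol
n(NaHCO3) = 0.02654 mol (1:1 ratio)
mass of NaHCO3 = 0.02654 × 84.01 = 2.229 g

2.229 g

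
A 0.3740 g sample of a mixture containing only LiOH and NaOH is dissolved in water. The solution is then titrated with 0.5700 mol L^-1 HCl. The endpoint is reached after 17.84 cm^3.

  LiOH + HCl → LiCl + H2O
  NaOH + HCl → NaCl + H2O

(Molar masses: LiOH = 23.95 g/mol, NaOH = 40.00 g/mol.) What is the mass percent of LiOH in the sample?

n(HCl) = 0.01784 × 0.5700 = 0.01017 mol
Let x = n(LiOH), y = n(NaOH).
Titrant: 1x + 1y = 0.01017;  mass: 23.95x + 40.00y = 0.3740
Solving, x = 2.041 × 10^-3 mol, y = 8.128 × 10^-3 mol
mass of LiOH = 2.041 × 10^-3 × 23.95 = 0.04887 g
% LiOH = 0.04887 / 0.3740 × 100 = 13.07 %

13.07 %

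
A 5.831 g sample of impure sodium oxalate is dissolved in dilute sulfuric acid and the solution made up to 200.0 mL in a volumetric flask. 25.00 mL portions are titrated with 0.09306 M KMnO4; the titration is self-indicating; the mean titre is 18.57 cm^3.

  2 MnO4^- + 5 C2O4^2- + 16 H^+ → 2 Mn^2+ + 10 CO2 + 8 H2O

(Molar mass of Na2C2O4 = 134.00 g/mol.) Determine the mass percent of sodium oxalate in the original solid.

n(KMnO4) per titration = 0.01857 × 0.09306 = 1.728 × 10^-3 mol
From the 5:2 ratio, n(Na2C2O4) in each aliquot = 5/2 × 1.728 × 10^-3 = 4.320 × 10^-3 mol
n(Na2C2O4) in the whole flask = 4.320 × 10^-3 × 200.0/25.00 = 0.03456 mol
mass of Na2C2O4 = 0.03456 × 134.00 = 4.631 g
% Na2C2O4 = 4.631 / 5.831 × 100 = 79.43 %

79.43 %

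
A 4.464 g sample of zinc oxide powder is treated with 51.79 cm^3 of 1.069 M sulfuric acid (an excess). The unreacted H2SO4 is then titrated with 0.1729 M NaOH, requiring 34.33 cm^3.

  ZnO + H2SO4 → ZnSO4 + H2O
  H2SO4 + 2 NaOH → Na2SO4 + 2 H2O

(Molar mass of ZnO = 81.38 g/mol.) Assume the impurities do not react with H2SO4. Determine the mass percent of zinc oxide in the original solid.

95.52 %

n(H2SO4) added = 0.05179 × 1.069 = 0.05536 mol
n(NaOH) used in back-titration = 0.03433 × 0.1729 = 5.936 × 10^-3 mol
From the 1:2 ratio, n(H2SO4) left over = 1/2 × 5.936 × 10^-3 = 2.968 × 10^-3 mol
n(H2SO4) consumed by analyte = 0.05536 − 2.968 × 10^-3 = 0.05240 mol
n(ZnO) = 0.05240 mol (1:1 ratio)
mass of ZnO = 0.05240 × 81.38 = 4.264 g
% ZnO = 4.264 / 4.464 × 100 = 95.52 %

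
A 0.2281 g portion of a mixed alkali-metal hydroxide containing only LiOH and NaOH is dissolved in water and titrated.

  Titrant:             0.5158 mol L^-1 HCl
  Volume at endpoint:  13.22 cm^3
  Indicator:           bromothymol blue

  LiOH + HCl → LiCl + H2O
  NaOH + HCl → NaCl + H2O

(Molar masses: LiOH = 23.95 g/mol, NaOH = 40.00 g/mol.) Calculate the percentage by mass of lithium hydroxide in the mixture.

29.21 %

n(HCl) = 0.01322 × 0.5158 = 6.819 × 10^-3 mol
Let x = n(LiOH), y = n(NaOH).
Titrant: 1x + 1y = 6.819 × 10^-3;  mass: 23.95x + 40.00y = 0.2281
Solving, x = 2.782 × 10^-3 mol, y = 4.037 × 10^-3 mol
mass of LiOH = 2.782 × 10^-3 × 23.95 = 0.06663 g
% LiOH = 0.06663 / 0.2281 × 100 = 29.21 %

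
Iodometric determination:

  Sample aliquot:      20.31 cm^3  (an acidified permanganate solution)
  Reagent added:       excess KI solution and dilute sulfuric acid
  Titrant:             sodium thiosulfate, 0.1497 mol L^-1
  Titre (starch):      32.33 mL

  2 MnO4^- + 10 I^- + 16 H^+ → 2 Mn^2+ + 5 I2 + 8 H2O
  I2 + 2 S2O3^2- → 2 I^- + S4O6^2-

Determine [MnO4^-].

0.04766 mol/L

n(S2O3^2-) = 0.03233 × 0.1497 = 4.840 × 10^-3 mol
n(I2) = n(S2O3^2-)/2 = 2.420 × 10^-3 mol
From the 2:5 ratio, n(MnO4^-) in the aliquot = 2/5 × 2.420 × 10^-3 = 9.680 × 10^-4 mol
[MnO4^-] = 9.680 × 10^-4 / 0.02031 = 0.04766 mol/L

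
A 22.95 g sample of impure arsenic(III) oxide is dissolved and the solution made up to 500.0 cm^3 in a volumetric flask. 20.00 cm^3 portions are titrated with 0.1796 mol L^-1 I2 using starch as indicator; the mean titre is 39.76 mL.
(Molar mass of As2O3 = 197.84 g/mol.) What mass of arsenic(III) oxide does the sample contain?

17.66 g

As2O3 + 2 I2 + 2 H2O → As2O5 + 4 HI
n(I2) per titration = 0.03976 × 0.1796 = 7.141 × 10^-3 mol
From the 1:2 ratio, n(As2O3) in each aliquot = 1/2 × 7.141 × 10^-3 = 3.570 × 10^-3 mol
n(As2O3) in the whole flask = 3.570 × 10^-3 × 500.0/20.00 = 0.08926 mol
mass of As2O3 = 0.08926 × 197.84 = 17.66 g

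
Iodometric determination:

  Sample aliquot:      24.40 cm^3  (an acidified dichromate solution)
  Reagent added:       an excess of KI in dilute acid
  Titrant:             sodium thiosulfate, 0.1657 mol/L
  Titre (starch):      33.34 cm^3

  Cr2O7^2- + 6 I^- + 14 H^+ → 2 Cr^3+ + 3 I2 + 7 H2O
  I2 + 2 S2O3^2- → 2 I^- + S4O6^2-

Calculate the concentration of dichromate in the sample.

n(S2O3^2-) = 0.03334 × 0.1657 = 5.524 × 10^-3 mol
n(I2) = n(S2O3^2-)/2 = 2.762 × 10^-3 mol
From the 1:3 ratio, n(Cr2O7^2-) in the aliquot = 1/3 × 2.762 × 10^-3 = 9.207 × 10^-4 mol
[Cr2O7^2-] = 9.207 × 10^-4 / 0.02440 = 0.03774 mol/L

0.03774 mol/L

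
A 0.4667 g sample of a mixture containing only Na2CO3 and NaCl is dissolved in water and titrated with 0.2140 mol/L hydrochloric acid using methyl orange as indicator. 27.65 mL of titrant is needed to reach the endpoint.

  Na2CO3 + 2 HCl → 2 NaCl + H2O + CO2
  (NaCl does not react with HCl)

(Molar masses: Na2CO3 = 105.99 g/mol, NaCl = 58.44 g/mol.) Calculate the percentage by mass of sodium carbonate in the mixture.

67.19 %

n(HCl) = 0.02765 × 0.2140 = 5.917 × 10^-3 mol
Let x = n(Na2CO3), y = n(NaCl).
Titrant: 2x = 5.917 × 10^-3;  mass: 105.99x + 58.44y = 0.4667
Solving, x = 2.959 × 10^-3 mol, y = 2.620 × 10^-3 mol
mass of Na2CO3 = 2.959 × 10^-3 × 105.99 = 0.3136 g
% Na2CO3 = 0.3136 / 0.4667 × 100 = 67.19 %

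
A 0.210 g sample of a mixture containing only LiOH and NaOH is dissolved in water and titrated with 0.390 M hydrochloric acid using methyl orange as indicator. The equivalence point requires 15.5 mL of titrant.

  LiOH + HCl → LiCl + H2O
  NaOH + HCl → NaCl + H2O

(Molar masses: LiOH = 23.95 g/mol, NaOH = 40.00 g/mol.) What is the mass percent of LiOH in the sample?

22.6 %

n(HCl) = 0.0155 × 0.390 = 6.04 × 10^-3 mol
Let x = n(LiOH), y = n(NaOH).
Titrant: 1x + 1y = 6.04 × 10^-3;  mass: 23.95x + 40.00y = 0.210
Solving, x = 1.98 × 10^-3 mol, y = 4.06 × 10^-3 mol
mass of LiOH = 1.98 × 10^-3 × 23.95 = 0.0475 g
% LiOH = 0.0475 / 0.210 × 100 = 22.6 %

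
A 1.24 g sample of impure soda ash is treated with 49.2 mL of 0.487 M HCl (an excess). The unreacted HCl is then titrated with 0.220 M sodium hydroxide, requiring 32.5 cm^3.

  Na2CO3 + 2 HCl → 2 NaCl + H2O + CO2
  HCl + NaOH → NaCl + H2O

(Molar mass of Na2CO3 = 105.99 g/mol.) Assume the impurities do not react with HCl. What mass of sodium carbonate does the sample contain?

0.891 g

n(HCl) added = 0.0492 × 0.487 = 0.0240 mol
n(NaOH) used in back-titration = 0.0325 × 0.220 = 7.15 × 10^-3 mol
n(HCl) left over = 7.15 × 10^-3 mol (1:1 ratio)
n(HCl) consumed by analyte = 0.0240 − 7.15 × 10^-3 = 0.0168 mol
From the 1:2 ratio, n(Na2CO3) = 1/2 × 0.0168 = 8.41 × 10^-3 mol
mass of Na2CO3 = 8.41 × 10^-3 × 105.99 = 0.891 g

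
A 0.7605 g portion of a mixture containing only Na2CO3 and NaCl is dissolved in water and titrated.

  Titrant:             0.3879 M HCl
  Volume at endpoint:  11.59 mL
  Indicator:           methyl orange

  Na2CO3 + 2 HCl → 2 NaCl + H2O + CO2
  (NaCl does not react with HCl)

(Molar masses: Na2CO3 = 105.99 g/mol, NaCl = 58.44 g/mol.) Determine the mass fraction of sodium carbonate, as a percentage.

31.33 %

n(HCl) = 0.01159 × 0.3879 = 4.496 × 10^-3 mol
Let x = n(Na2CO3), y = n(NaCl).
Titrant: 2x = 4.496 × 10^-3;  mass: 105.99x + 58.44y = 0.7605
Solving, x = 2.248 × 10^-3 mol, y = 8.936 × 10^-3 mol
mass of Na2CO3 = 2.248 × 10^-3 × 105.99 = 0.2383 g
% Na2CO3 = 0.2383 / 0.7605 × 100 = 31.33 %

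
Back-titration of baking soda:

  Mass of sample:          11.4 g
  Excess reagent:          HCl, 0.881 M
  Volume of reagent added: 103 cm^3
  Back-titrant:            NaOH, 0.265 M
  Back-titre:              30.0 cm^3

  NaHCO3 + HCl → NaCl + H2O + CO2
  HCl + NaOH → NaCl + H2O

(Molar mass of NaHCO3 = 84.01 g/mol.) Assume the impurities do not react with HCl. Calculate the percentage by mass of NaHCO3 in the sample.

n(HCl) added = 0.103 × 0.881 = 0.0907 mol
n(NaOH) used in back-titration = 0.0300 × 0.265 = 7.95 × 10^-3 mol
n(HCl) left over = 7.95 × 10^-3 mol (1:1 ratio)
n(HCl) consumed by analyte = 0.0907 − 7.95 × 10^-3 = 0.0828 mol
n(NaHCO3) = 0.0828 mol (1:1 ratio)
mass of NaHCO3 = 0.0828 × 84.01 = 6.96 g
% NaHCO3 = 6.96 / 11.4 × 100 = 61.0 %

61.0 %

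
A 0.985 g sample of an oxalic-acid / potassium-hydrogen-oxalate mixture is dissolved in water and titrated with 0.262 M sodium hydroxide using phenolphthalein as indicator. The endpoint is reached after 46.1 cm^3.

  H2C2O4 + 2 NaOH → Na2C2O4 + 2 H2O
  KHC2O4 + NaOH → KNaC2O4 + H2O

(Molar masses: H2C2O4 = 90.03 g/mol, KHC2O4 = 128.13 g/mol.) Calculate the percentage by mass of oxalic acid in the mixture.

30.9 %

n(NaOH) = 0.0461 × 0.262 = 0.0121 mol
Let x = n(H2C2O4), y = n(KHC2O4).
Titrant: 2x + 1y = 0.0121;  mass: 90.03x + 128.13y = 0.985
Solving, x = 3.38 × 10^-3 mol, y = 5.31 × 10^-3 mol
mass of H2C2O4 = 3.38 × 10^-3 × 90.03 = 0.305 g
% H2C2O4 = 0.305 / 0.985 × 100 = 30.9 %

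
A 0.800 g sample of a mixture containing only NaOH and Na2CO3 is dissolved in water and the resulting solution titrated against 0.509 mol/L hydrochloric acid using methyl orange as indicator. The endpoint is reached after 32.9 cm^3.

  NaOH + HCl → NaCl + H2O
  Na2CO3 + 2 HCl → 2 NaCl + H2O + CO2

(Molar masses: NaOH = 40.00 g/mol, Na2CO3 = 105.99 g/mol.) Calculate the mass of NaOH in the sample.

0.269 g

n(HCl) = 0.0329 × 0.509 = 0.0167 mol
Let x = n(NaOH), y = n(Na2CO3).
Titrant: 1x + 2y = 0.0167;  mass: 40.00x + 105.99y = 0.800
Solving, x = 6.73 × 10^-3 mol, y = 5.01 × 10^-3 mol
mass of NaOH = 6.73 × 10^-3 × 40.00 = 0.269 g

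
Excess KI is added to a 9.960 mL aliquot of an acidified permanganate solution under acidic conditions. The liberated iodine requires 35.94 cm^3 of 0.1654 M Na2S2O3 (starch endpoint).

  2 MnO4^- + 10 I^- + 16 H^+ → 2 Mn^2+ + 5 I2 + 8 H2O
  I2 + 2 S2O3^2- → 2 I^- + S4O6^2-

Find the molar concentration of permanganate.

n(S2O3^2-) = 0.03594 × 0.1654 = 5.944 × 10^-3 mol
n(I2) = n(S2O3^2-)/2 = 2.972 × 10^-3 mol
From the 2:5 ratio, n(MnO4^-) in the aliquot = 2/5 × 2.972 × 10^-3 = 1.189 × 10^-3 mol
[MnO4^-] = 1.189 × 10^-3 / 0.009960 = 0.1194 mol/L

0.1194 M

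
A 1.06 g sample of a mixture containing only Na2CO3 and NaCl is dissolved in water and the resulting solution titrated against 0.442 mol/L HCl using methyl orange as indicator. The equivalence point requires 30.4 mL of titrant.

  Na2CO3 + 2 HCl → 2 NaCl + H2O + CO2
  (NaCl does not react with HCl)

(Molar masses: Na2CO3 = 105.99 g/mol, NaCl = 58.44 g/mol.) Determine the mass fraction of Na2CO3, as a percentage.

n(HCl) = 0.0304 × 0.442 = 0.0134 mol
Let x = n(Na2CO3), y = n(NaCl).
Titrant: 2x = 0.0134;  mass: 105.99x + 58.44y = 1.06
Solving, x = 6.72 × 10^-3 mol, y = 5.95 × 10^-3 mol
mass of Na2CO3 = 6.72 × 10^-3 × 105.99 = 0.712 g
% Na2CO3 = 0.712 / 1.06 × 100 = 67.2 %

67.2 %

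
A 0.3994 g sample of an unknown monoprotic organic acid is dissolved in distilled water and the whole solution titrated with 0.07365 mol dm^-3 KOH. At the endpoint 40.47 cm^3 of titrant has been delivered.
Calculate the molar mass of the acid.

n(KOH) = 0.04047 L × 0.07365 mol/L = 2.981 × 10^-3 mol
n(HA) = 2.981 × 10^-3 mol (1:1 ratio)
M = m / n = 0.3994 g / 2.981 × 10^-3 mol = 134.0 g/mol

134.0 g/mol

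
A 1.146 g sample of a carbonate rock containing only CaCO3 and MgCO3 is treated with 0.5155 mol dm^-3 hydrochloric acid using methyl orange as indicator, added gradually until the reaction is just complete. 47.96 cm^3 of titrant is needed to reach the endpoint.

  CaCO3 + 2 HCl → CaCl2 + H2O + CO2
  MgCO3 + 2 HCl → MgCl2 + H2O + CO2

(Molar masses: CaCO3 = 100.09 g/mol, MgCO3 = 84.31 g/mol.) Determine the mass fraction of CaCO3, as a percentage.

n(HCl) = 0.04796 × 0.5155 = 0.02472 mol
Let x = n(CaCO3), y = n(MgCO3).
Titrant: 2x + 2y = 0.02472;  mass: 100.09x + 84.31y = 1.146
Solving, x = 6.577 × 10^-3 mol, y = 5.785 × 10^-3 mol
mass of CaCO3 = 6.577 × 10^-3 × 100.09 = 0.6583 g
% CaCO3 = 0.6583 / 1.146 × 100 = 57.44 %

57.44 %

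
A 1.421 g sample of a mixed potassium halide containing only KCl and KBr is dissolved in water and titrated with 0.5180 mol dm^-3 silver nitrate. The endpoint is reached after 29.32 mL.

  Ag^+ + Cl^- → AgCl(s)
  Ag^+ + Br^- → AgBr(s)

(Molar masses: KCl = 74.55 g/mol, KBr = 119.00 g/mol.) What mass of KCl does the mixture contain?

n(AgNO3) = 0.02932 × 0.5180 = 0.01519 mol
Let x = n(KCl), y = n(KBr).
Titrant: 1x + 1y = 0.01519;  mass: 74.55x + 119.00y = 1.421
Solving, x = 8.692 × 10^-3 mol, y = 6.496 × 10^-3 mol
mass of KCl = 8.692 × 10^-3 × 74.55 = 0.6480 g

0.6480 g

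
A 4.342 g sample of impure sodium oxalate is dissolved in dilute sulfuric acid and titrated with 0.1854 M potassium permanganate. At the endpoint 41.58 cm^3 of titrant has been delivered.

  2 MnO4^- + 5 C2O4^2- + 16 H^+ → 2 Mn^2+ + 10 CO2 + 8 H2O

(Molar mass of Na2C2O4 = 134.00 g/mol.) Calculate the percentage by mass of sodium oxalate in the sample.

n(KMnO4) = 0.04158 L × 0.1854 mol/L = 7.709 × 10^-3 mol
From the 5:2 ratio, n(Na2C2O4) = 5/2 × 7.709 × 10^-3 = 0.01927 mol
mass of Na2C2O4 = 0.01927 × 134.00 g/mol = 2.582 g
% Na2C2O4 = 2.582 / 4.342 × 100 = 59.48 %

59.48 %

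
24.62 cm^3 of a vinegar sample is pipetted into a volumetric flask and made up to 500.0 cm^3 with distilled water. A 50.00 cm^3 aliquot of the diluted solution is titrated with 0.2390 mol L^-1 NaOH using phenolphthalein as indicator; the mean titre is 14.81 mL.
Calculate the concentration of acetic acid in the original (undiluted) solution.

1.438 mol/L

CH3COOH + NaOH → CH3COONa + H2O
n(NaOH) = 0.01481 × 0.2390 = 3.540 × 10^-3 mol
n(CH3COOH) in the aliquot = 3.540 × 10^-3 mol (1:1 ratio)
[CH3COOH]_dilute = 3.540 × 10^-3 / 0.05000 = 0.07079 mol/L
Dilution factor = 500.0 / 24.62 = 20.31
[CH3COOH]_stock = 0.07079 × 20.31 = 1.438 mol/L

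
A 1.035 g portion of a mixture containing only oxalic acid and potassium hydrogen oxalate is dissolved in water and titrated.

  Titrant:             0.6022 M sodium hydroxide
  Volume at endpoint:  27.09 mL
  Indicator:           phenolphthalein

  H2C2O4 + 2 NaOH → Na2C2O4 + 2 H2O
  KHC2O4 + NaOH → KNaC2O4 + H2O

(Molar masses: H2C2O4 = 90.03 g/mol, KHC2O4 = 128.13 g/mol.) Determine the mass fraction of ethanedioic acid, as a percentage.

55.22 %

n(NaOH) = 0.02709 × 0.6022 = 0.01631 mol
Let x = n(H2C2O4), y = n(KHC2O4).
Titrant: 2x + 1y = 0.01631;  mass: 90.03x + 128.13y = 1.035
Solving, x = 6.348 × 10^-3 mol, y = 3.617 × 10^-3 mol
mass of H2C2O4 = 6.348 × 10^-3 × 90.03 = 0.5715 g
% H2C2O4 = 0.5715 / 1.035 × 100 = 55.22 %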